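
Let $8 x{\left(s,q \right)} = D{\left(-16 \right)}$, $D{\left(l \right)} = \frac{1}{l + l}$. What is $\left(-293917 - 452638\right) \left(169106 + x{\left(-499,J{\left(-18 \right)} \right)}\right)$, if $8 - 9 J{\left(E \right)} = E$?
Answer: $- \frac{32319213289925}{256} \approx -1.2625 \cdot 10^{11}$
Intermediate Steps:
$J{\left(E \right)} = \frac{8}{9} - \frac{E}{9}$
$D{\left(l \right)} = \frac{1}{2 l}$
$x{\left(s,q \right)} = - \frac{1}{256}$ ($x{\left(s,q \right)} = \frac{\frac{1}{2} \frac{1}{-16}}{8} = \frac{\frac{1}{2} \left(- \frac{1}{16}\right)}{8} = \frac{1}{8} \left(- \frac{1}{32}\right) = - \frac{1}{256}$)
$\left(-293917 - 452638\right) \left(169106 + x{\left(-499,J{\left(-18 \right)} \right)}\right) = \left(-293917 - 452638\right) \left(169106 - \frac{1}{256}\right) = \left(-746555\right) \frac{43291135}{256} = - \frac{32319213289925}{256}$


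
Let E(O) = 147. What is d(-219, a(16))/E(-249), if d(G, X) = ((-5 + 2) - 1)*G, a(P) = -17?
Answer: 292/49 ≈ 5.9592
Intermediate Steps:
d(G, X) = -4*G (d(G, X) = (-3 - 1)*G = -4*G)
d(-219, a(16))/E(-249) = -4*(-219)/147 = 876*(1/147) = 292/49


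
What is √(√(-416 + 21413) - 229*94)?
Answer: √(-21526 + 3*√2333) ≈ 146.22*I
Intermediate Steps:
√(√(-416 + 21413) - 229*94) = √(√20997 - 21526) = √(3*√2333 - 21526) = √(-21526 + 3*√2333)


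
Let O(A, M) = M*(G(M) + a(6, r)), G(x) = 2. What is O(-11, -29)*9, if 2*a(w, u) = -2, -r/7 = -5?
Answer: -261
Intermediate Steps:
r = 35 (r = -7*(-5) = 35)
a(w, u) = -1 (a(w, u) = (½)*(-2) = -1)
O(A, M) = M (O(A, M) = M*(2 - 1) = M*1 = M)
O(-11, -29)*9 = -29*9 = -261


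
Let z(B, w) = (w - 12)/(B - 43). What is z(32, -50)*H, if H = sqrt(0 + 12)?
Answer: 124*sqrt(3)/11 ≈ 19.525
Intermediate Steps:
z(B, w) = (-12 + w)/(-43 + B)
H = 2*sqrt(3) (H = sqrt(12) = 2*sqrt(3) ≈ 3.4641)
z(32, -50)*H = ((-12 - 50)/(-43 + 32))*(2*sqrt(3)) = (-62/(-11))*(2*sqrt(3)) = (-1/11*(-62))*(2*sqrt(3)) = 62*(2*sqrt(3))/11 = 124*sqrt(3)/11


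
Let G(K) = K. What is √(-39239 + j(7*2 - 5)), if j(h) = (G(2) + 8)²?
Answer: I*√39139 ≈ 197.84*I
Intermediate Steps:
j(h) = 100 (j(h) = (2 + 8)² = 10² = 100)
√(-39239 + j(7*2 - 5)) = √(-39239 + 100) = √(-39139) = I*√39139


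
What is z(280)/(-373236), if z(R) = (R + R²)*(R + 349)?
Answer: -12372430/93309 ≈ -132.60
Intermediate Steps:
z(R) = (349 + R)*(R + R²) (z(R) = (R + R²)*(349 + R) = (349 + R)*(R + R²))
z(280)/(-373236) = (280*(349 + 280² + 350*280))/(-373236) = (280*(349 + 78400 + 98000))*(-1/373236) = (280*176749)*(-1/373236) = 49489720*(-1/373236) = -12372430/93309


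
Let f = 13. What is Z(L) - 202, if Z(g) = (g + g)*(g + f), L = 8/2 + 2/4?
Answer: -89/2 ≈ -44.500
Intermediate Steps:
L = 9/2 (L = 8*(½) + 2*(¼) = 4 + ½ = 9/2 ≈ 4.5000)
Z(g) = 2*g*(13 + g) (Z(g) = (g + g)*(g + 13) = (2*g)*(13 + g) = 2*g*(13 + g))
Z(L) - 202 = 2*(9/2)*(13 + 9/2) - 202 = 2*(9/2)*(35/2) - 202 = 315/2 - 202 = -89/2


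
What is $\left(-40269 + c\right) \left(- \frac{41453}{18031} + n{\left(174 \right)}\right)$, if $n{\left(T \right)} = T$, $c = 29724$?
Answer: $- \frac{1718247255}{949} \approx -1.8106 \cdot 10^{6}$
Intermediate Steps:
$\left(-40269 + c\right) \left(- \frac{41453}{18031} + n{\left(174 \right)}\right) = \left(-40269 + 29724\right) \left(- \frac{41453}{18031} + 174\right) = - 10545 \left(\left(-41453\right) \frac{1}{18031} + 174\right) = - 10545 \left(- \frac{41453}{18031} + 174\right) = \left(-10545\right) \frac{3095941}{18031} = - \frac{1718247255}{949}$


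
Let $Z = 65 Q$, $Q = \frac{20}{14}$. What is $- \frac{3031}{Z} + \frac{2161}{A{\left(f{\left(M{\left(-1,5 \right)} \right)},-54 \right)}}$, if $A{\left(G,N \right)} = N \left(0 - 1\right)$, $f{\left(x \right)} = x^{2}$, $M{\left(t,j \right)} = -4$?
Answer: $\frac{64733}{8775} \approx 7.377$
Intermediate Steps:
$Q = \frac{10}{7}$ ($Q = 20 \cdot \frac{1}{14} = \frac{10}{7} \approx 1.4286$)
$Z = \frac{650}{7}$ ($Z = 65 \cdot \frac{10}{7} = \frac{650}{7} \approx 92.857$)
$A{\left(G,N \right)} = - N$ ($A{\left(G,N \right)} = N \left(-1\right) = - N$)
$- \frac{3031}{Z} + \frac{2161}{A{\left(f{\left(M{\left(-1,5 \right)} \right)},-54 \right)}} = - \frac{3031}{\frac{650}{7}} + \frac{2161}{\left(-1\right) \left(-54\right)} = \left(-3031\right) \frac{7}{650} + \frac{2161}{54} = - \frac{21217}{650} + 2161 \cdot \frac{1}{54} = - \frac{21217}{650} + \frac{2161}{54} = \frac{64733}{8775}$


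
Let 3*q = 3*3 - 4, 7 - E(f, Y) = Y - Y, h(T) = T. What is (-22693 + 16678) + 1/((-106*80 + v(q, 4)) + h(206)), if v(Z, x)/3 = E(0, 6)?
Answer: -49641796/8253 ≈ -6015.0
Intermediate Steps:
E(f, Y) = 7 (E(f, Y) = 7 - (Y - Y) = 7 - 1*0 = 7 + 0 = 7)
q = 5/3 (q = (3*3 - 4)/3 = (9 - 4)/3 = (⅓)*5 = 5/3 ≈ 1.6667)
v(Z, x) = 21 (v(Z, x) = 3*7 = 21)
(-22693 + 16678) + 1/((-106*80 + v(q, 4)) + h(206)) = (-22693 + 16678) + 1/((-106*80 + 21) + 206) = -6015 + 1/((-8480 + 21) + 206) = -6015 + 1/(-8459 + 206) = -6015 + 1/(-8253) = -6015 - 1/8253 = -49641796/8253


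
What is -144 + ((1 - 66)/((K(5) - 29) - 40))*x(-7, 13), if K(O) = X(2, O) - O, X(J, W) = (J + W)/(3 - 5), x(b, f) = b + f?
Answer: -4308/31 ≈ -138.97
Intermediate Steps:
X(J, W) = -J/2 - W/2 (X(J, W) = (J + W)/(-2) = (J + W)*(-½) = -J/2 - W/2)
K(O) = -1 - 3*O/2 (K(O) = (-½*2 - O/2) - O = (-1 - O/2) - O = -1 - 3*O/2)
-144 + ((1 - 66)/((K(5) - 29) - 40))*x(-7, 13) = -144 + ((1 - 66)/(((-1 - 3/2*5) - 29) - 40))*(-7 + 13) = -144 - 65/(((-1 - 15/2) - 29) - 40)*6 = -144 - 65/((-17/2 - 29) - 40)*6 = -144 - 65/(-75/2 - 40)*6 = -144 - 65/(-155/2)*6 = -144 - 65*(-2/155)*6 = -144 + (26/31)*6 = -144 + 156/31 = -4308/31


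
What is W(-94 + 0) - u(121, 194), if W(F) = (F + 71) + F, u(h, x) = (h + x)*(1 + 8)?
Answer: -2952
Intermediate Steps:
u(h, x) = 9*h + 9*x (u(h, x) = (h + x)*9 = 9*h + 9*x)
W(F) = 71 + 2*F (W(F) = (71 + F) + F = 71 + 2*F)
W(-94 + 0) - u(121, 194) = (71 + 2*(-94 + 0)) - (9*121 + 9*194) = (71 + 2*(-94)) - (1089 + 1746) = (71 - 188) - 1*2835 = -117 - 2835 = -2952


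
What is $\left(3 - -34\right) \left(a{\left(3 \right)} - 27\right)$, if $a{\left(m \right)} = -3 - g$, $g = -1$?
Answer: $-1073$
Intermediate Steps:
$a{\left(m \right)} = -2$ ($a{\left(m \right)} = -3 - -1 = -3 + 1 = -2$)
$\left(3 - -34\right) \left(a{\left(3 \right)} - 27\right) = \left(3 - -34\right) \left(-2 - 27\right) = \left(3 + 34\right) \left(-2 - 27\right) = 37 \left(-29\right) = -1073$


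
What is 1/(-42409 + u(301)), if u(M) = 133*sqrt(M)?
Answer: -42409/1793198892 - 133*sqrt(301)/1793198892 ≈ -2.4937e-5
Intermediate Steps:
1/(-42409 + u(301)) = 1/(-42409 + 133*sqrt(301))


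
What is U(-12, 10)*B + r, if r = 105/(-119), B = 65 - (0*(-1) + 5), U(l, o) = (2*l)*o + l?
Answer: -257055/17 ≈ -15121.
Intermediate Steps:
U(l, o) = l + 2*l*o (U(l, o) = 2*l*o + l = l + 2*l*o)
B = 60 (B = 65 - (0 + 5) = 65 - 1*5 = 65 - 5 = 60)
r = -15/17 (r = 105*(-1/119) = -15/17 ≈ -0.88235)
U(-12, 10)*B + r = -12*(1 + 2*10)*60 - 15/17 = -12*(1 + 20)*60 - 15/17 = -12*21*60 - 15/17 = -252*60 - 15/17 = -15120 - 15/17 = -257055/17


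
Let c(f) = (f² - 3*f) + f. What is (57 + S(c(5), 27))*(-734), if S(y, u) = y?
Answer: -52848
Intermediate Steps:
c(f) = f² - 2*f
(57 + S(c(5), 27))*(-734) = (57 + 5*(-2 + 5))*(-734) = (57 + 5*3)*(-734) = (57 + 15)*(-734) = 72*(-734) = -52848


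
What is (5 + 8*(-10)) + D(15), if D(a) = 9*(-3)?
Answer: -102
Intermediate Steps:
D(a) = -27
(5 + 8*(-10)) + D(15) = (5 + 8*(-10)) - 27 = (5 - 80) - 27 = -75 - 27 = -102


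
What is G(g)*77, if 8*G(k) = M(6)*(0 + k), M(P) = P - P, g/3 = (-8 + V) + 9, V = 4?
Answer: 0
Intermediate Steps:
g = 15 (g = 3*((-8 + 4) + 9) = 3*(-4 + 9) = 3*5 = 15)
M(P) = 0
G(k) = 0 (G(k) = (0*(0 + k))/8 = (0*k)/8 = (⅛)*0 = 0)
G(g)*77 = 0*77 = 0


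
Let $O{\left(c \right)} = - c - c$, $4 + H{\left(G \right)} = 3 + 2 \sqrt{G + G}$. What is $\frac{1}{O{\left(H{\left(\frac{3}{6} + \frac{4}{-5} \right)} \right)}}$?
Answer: $\frac{5}{34} + \frac{i \sqrt{15}}{17} \approx 0.14706 + 0.22782 i$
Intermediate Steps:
$H{\left(G \right)} = -1 + 2 \sqrt{2} \sqrt{G}$ ($H{\left(G \right)} = -4 + \left(3 + 2 \sqrt{G + G}\right) = -4 + \left(3 + 2 \sqrt{2 G}\right) = -4 + \left(3 + 2 \sqrt{2} \sqrt{G}\right) = -1 + 2 \sqrt{2} \sqrt{G}$)
$O{\left(c \right)} = - 2 c$
$\frac{1}{O{\left(H{\left(\frac{3}{6} + \frac{4}{-5} \right)} \right)}} = \frac{1}{\left(-2\right) \left(-1 + 2 \sqrt{2} \sqrt{\frac{3}{6} + \frac{4}{-5}}\right)} = \frac{1}{\left(-2\right) \left(-1 + 2 \sqrt{2} \sqrt{3 \cdot \frac{1}{6} + 4 \left(- \frac{1}{5}\right)}\right)} = \frac{1}{\left(-2\right) \left(-1 + 2 \sqrt{2} \sqrt{\frac{1}{2} - \frac{4}{5}}\right)} = \frac{1}{\left(-2\right) \left(-1 + 2 \sqrt{2} \sqrt{- \frac{3}{10}}\right)} = \frac{1}{\left(-2\right) \left(-1 + 2 \sqrt{2} \frac{i \sqrt{30}}{10}\right)} = \frac{1}{\left(-2\right) \left(-1 + \frac{2 i \sqrt{15}}{5}\right)} = \frac{1}{2 - \frac{4 i \sqrt{15}}{5}}$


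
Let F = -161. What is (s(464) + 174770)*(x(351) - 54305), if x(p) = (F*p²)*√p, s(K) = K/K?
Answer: -9490939155 - 10399937631993*√39 ≈ -6.4957e+13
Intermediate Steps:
s(K) = 1
x(p) = -161*p^(5/2) (x(p) = (-161*p²)*√p = -161*p^(5/2))
(s(464) + 174770)*(x(351) - 54305) = (1 + 174770)*(-59506083*√39 - 54305) = 174771*(-59506083*√39 - 54305) = 174771*(-54305 - 59506083*√39) = -9490939155 - 10399937631993*√39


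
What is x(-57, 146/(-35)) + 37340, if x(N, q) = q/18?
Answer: 11762027/315 ≈ 37340.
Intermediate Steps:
x(N, q) = q/18 (x(N, q) = q*(1/18) = q/18)
x(-57, 146/(-35)) + 37340 = (146/(-35))/18 + 37340 = (146*(-1/35))/18 + 37340 = (1/18)*(-146/35) + 37340 = -73/315 + 37340 = 11762027/315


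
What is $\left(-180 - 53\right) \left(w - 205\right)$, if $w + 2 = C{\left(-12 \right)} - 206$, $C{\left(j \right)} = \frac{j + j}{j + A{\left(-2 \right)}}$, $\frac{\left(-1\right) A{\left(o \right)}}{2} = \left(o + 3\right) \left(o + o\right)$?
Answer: $94831$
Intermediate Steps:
$A{\left(o \right)} = - 4 o \left(3 + o\right)$ ($A{\left(o \right)} = - 2 \left(o + 3\right) \left(o + o\right) = - 2 \left(3 + o\right) 2 o = - 2 \cdot 2 o \left(3 + o\right) = - 4 o \left(3 + o\right)$)
$C{\left(j \right)} = \frac{2 j}{8 + j}$ ($C{\left(j \right)} = \frac{j + j}{j - - 8 \left(3 - 2\right)} = \frac{2 j}{j - \left(-8\right) 1} = \frac{2 j}{j + 8} = \frac{2 j}{8 + j}$)
$w = -202$ ($w = -2 - \left(206 + \frac{24}{8 - 12}\right) = -2 - \left(206 + \frac{24}{-4}\right) = -2 - \left(206 + 24 \left(- \frac{1}{4}\right)\right) = -2 + \left(6 - 206\right) = -2 - 200 = -202$)
$\left(-180 - 53\right) \left(w - 205\right) = \left(-180 - 53\right) \left(-202 - 205\right) = \left(-233\right) \left(-407\right) = 94831$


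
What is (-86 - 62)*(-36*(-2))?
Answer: -10656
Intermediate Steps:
(-86 - 62)*(-36*(-2)) = -148*72 = -10656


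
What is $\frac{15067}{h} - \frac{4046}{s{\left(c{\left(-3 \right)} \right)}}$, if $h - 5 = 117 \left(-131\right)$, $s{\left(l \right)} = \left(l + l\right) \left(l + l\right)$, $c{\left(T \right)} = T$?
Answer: $- \frac{7816903}{68949} \approx -113.37$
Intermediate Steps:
$s{\left(l \right)} = 4 l^{2}$ ($s{\left(l \right)} = 2 l 2 l = 4 l^{2}$)
$h = -15322$ ($h = 5 + 117 \left(-131\right) = 5 - 15327 = -15322$)
$\frac{15067}{h} - \frac{4046}{s{\left(c{\left(-3 \right)} \right)}} = \frac{15067}{-15322} - \frac{4046}{4 \left(-3\right)^{2}} = 15067 \left(- \frac{1}{15322}\right) - \frac{4046}{4 \cdot 9} = - \frac{15067}{15322} - \frac{4046}{36} = - \frac{15067}{15322} - \frac{2023}{18} = - \frac{7816903}{68949}$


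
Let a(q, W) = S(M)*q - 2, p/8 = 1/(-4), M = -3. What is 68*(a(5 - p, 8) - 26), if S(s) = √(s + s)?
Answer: -1904 + 476*I*√6 ≈ -1904.0 + 1166.0*I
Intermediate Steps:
p = -2 (p = 8/(-4) = 8*(-¼) = -2)
S(s) = √2*√s (S(s) = √(2*s) = √2*√s)
a(q, W) = -2 + I*q*√6 (a(q, W) = (√2*√(-3))*q - 2 = (√2*(I*√3))*q - 2 = (I*√6)*q - 2 = I*q*√6 - 2 = -2 + I*q*√6)
68*(a(5 - p, 8) - 26) = 68*((-2 + I*(5 - 1*(-2))*√6) - 26) = 68*((-2 + I*(5 + 2)*√6) - 26) = 68*((-2 + I*7*√6) - 26) = 68*((-2 + 7*I*√6) - 26) = 68*(-28 + 7*I*√6) = -1904 + 476*I*√6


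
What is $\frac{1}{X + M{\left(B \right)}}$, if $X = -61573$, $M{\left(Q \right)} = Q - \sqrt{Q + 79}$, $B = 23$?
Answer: $- \frac{30775}{1894201199} + \frac{\sqrt{102}}{3788402398} \approx -1.6244 \cdot 10^{-5}$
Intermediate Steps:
$M{\left(Q \right)} = Q - \sqrt{79 + Q}$
$\frac{1}{X + M{\left(B \right)}} = \frac{1}{-61573 + \left(23 - \sqrt{79 + 23}\right)} = \frac{1}{-61573 + \left(23 - \sqrt{102}\right)} = \frac{1}{-61550 - \sqrt{102}}$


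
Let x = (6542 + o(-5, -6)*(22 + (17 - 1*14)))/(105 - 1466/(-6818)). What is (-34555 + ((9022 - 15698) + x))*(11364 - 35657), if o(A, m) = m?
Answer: 179365692805485/179339 ≈ 1.0001e+9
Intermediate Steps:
x = 10895164/179339 (x = (6542 - 6*(22 + (17 - 1*14)))/(105 - 1466/(-6818)) = (6542 - 6*(22 + (17 - 14)))/(105 - 1466*(-1/6818)) = (6542 - 6*(22 + 3))/(105 + 733/3409) = (6542 - 6*25)/(358678/3409) = (6542 - 150)*(3409/358678) = 6392*(3409/358678) = 10895164/179339 ≈ 60.752)
(-34555 + ((9022 - 15698) + x))*(11364 - 35657) = (-34555 + ((9022 - 15698) + 10895164/179339))*(11364 - 35657) = (-34555 + (-6676 + 10895164/179339))*(-24293) = (-34555 - 1186372000/179339)*(-24293) = -7383431145/179339*(-24293) = 179365692805485/179339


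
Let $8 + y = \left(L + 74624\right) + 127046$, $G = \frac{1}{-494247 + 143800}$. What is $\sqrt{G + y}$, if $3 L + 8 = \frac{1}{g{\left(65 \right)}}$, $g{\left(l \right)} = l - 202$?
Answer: $\frac{2 \sqrt{1045891581716980484457}}{144033717} \approx 449.06$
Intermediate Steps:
$g{\left(l \right)} = -202 + l$
$G = - \frac{1}{350447}$ ($G = \frac{1}{-350447} = - \frac{1}{350447} \approx -2.8535 \cdot 10^{-6}$)
$L = - \frac{1097}{411}$ ($L = - \frac{8}{3} + \frac{1}{3 \left(-202 + 65\right)} = - \frac{8}{3} + \frac{1}{3 \left(-137\right)} = - \frac{8}{3} + \frac{1}{3} \left(- \frac{1}{137}\right) = - \frac{8}{3} - \frac{1}{411} = - \frac{1097}{411} \approx -2.6691$)
$y = \frac{82881985}{411}$ ($y = -8 + \left(\left(- \frac{1097}{411} + 74624\right) + 127046\right) = -8 + \left(\frac{30669367}{411} + 127046\right) = -8 + \frac{82885273}{411} = \frac{82881985}{411} \approx 2.0166 \cdot 10^{5}$)
$\sqrt{G + y} = \sqrt{- \frac{1}{350447} + \frac{82881985}{411}} = \sqrt{\frac{29045742996884}{144033717}} = \frac{2 \sqrt{1045891581716980484457}}{144033717}$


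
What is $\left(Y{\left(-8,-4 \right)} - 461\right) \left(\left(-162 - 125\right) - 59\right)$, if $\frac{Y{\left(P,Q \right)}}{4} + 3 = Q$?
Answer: $169194$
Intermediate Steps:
$Y{\left(P,Q \right)} = -12 + 4 Q$
$\left(Y{\left(-8,-4 \right)} - 461\right) \left(\left(-162 - 125\right) - 59\right) = \left(\left(-12 + 4 \left(-4\right)\right) - 461\right) \left(\left(-162 - 125\right) - 59\right) = \left(\left(-12 - 16\right) - 461\right) \left(\left(-162 - 125\right) - 59\right) = \left(-28 - 461\right) \left(-287 - 59\right) = \left(-489\right) \left(-346\right) = 169194$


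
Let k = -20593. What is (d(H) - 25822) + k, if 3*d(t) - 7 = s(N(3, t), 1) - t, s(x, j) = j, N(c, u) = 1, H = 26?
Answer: -46421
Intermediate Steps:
d(t) = 8/3 - t/3 (d(t) = 7/3 + (1 - t)/3 = 7/3 + (⅓ - t/3) = 8/3 - t/3)
(d(H) - 25822) + k = ((8/3 - ⅓*26) - 25822) - 20593 = ((8/3 - 26/3) - 25822) - 20593 = (-6 - 25822) - 20593 = -25828 - 20593 = -46421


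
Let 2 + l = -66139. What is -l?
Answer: 66141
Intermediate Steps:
l = -66141 (l = -2 - 66139 = -66141)
-l = -1*(-66141) = 66141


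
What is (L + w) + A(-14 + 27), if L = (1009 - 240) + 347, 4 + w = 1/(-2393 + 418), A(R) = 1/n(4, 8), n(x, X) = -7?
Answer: 15371418/13825 ≈ 1111.9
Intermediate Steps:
A(R) = -1/7 (A(R) = 1/(-7) = -1/7)
w = -7901/1975 (w = -4 + 1/(-2393 + 418) = -4 + 1/(-1975) = -4 - 1/1975 = -7901/1975 ≈ -4.0005)
L = 1116 (L = 769 + 347 = 1116)
(L + w) + A(-14 + 27) = (1116 - 7901/1975) - 1/7 = 2196199/1975 - 1/7 = 15371418/13825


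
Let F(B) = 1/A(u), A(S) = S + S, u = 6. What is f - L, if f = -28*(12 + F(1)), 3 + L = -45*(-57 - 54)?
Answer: -15991/3 ≈ -5330.3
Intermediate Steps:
A(S) = 2*S
L = 4992 (L = -3 - 45*(-57 - 54) = -3 - 45*(-111) = -3 + 4995 = 4992)
F(B) = 1/12 (F(B) = 1/(2*6) = 1/12)
f = -1015/3 (f = -28*(12 + 1/12) = -28*145/12 = -1015/3 ≈ -338.33)
f - L = -1015/3 - 1*4992 = -1015/3 - 4992 = -15991/3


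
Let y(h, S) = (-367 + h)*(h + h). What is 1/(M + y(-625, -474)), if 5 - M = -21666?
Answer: 1/1261671 ≈ 7.9260e-7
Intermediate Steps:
M = 21671 (M = 5 - 1*(-21666) = 5 + 21666 = 21671)
y(h, S) = 2*h*(-367 + h) (y(h, S) = (-367 + h)*(2*h) = 2*h*(-367 + h))
1/(M + y(-625, -474)) = 1/(21671 + 2*(-625)*(-367 - 625)) = 1/(21671 + 2*(-625)*(-992)) = 1/(21671 + 1240000) = 1/1261671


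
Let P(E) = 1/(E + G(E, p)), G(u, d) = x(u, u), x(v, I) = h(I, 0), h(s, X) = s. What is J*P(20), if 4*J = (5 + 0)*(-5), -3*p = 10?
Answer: -5/32 ≈ -0.15625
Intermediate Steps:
p = -10/3 (p = -⅓*10 = -10/3 ≈ -3.3333)
x(v, I) = I
G(u, d) = u
P(E) = 1/(2*E) (P(E) = 1/(E + E) = 1/(2*E))
J = -25/4 (J = ((5 + 0)*(-5))/4 = (5*(-5))/4 = (¼)*(-25) = -25/4 ≈ -6.2500)
J*P(20) = -25/(8*20) = -25/4*1/40 = -5/32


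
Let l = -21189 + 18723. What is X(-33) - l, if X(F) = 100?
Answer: 2566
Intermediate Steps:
l = -2466
X(-33) - l = 100 - 1*(-2466) = 100 + 2466 = 2566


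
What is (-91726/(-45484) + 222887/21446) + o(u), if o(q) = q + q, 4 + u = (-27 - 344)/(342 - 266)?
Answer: -24805078781/4633386854 ≈ -5.3536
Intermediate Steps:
u = -675/76 (u = -4 + (-27 - 344)/(342 - 266) = -4 - 371/76 = -675/76 ≈ -8.8816)
o(q) = 2*q
(-91726/(-45484) + 222887/21446) + o(u) = (-91726/(-45484) + 222887/21446) + 2*(-675/76) = (-91726*(-1/45484) + 222887*(1/21446)) - 675/38 = (45863/22742 + 222887/21446) - 675/38 = 1513118513/121931233 - 675/38 = -24805078781/4633386854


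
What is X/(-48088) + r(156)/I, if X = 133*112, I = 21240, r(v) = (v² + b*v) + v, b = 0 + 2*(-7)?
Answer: 7878709/10639470 ≈ 0.74052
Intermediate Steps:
b = -14 (b = 0 - 14 = -14)
r(v) = v² - 13*v (r(v) = (v² - 14*v) + v = v² - 13*v)
X = 14896
X/(-48088) + r(156)/I = 14896/(-48088) + (156*(-13 + 156))/21240 = 14896*(-1/48088) + (156*143)*(1/21240) = -1862/6011 + 22308*(1/21240) = -1862/6011 + 1859/1770 = 7878709/10639470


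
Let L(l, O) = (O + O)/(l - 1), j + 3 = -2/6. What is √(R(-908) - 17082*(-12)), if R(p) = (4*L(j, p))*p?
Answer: 2*I*√55647618/13 ≈ 1147.7*I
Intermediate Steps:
j = -10/3 (j = -3 - 2/6 = -3 - 2*⅙ = -3 - ⅓ = -10/3 ≈ -3.3333)
L(l, O) = 2*O/(-1 + l) (L(l, O) = (2*O)/(-1 + l) = 2*O/(-1 + l))
R(p) = -24*p²/13 (R(p) = (4*(2*p/(-1 - 10/3)))*p = (4*(2*p/(-13/3)))*p = (4*(2*p*(-3/13)))*p = (4*(-6*p/13))*p = (-24*p/13)*p = -24*p²/13)
√(R(-908) - 17082*(-12)) = √(-24/13*(-908)² - 17082*(-12)) = √(-24/13*824464 + 204984) = √(-19787136/13 + 204984) = √(-17122344/13) = 2*I*√55647618/13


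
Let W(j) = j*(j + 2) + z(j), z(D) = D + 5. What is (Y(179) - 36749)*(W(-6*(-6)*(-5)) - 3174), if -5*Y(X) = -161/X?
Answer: -943652556054/895 ≈ -1.0544e+9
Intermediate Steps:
z(D) = 5 + D
Y(X) = 161/(5*X) (Y(X) = -(-161)/(5*X) = 161/(5*X))
W(j) = 5 + j + j*(2 + j) (W(j) = j*(j + 2) + (5 + j) = j*(2 + j) + (5 + j) = 5 + j + j*(2 + j))
(Y(179) - 36749)*(W(-6*(-6)*(-5)) - 3174) = ((161/5)/179 - 36749)*((5 + (-6*(-6)*(-5))**2 + 3*(-6*(-6)*(-5))) - 3174) = ((161/5)*(1/179) - 36749)*((5 + (36*(-5))**2 + 3*(36*(-5))) - 3174) = (161/895 - 36749)*((5 + (-180)**2 + 3*(-180)) - 3174) = -32890194*((5 + 32400 - 540) - 3174)/895 = -32890194*(31865 - 3174)/895 = -32890194/895*28691 = -943652556054/895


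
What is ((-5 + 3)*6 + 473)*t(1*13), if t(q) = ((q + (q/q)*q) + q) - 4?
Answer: 16135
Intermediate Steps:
t(q) = -4 + 3*q (t(q) = ((q + 1*q) + q) - 4 = ((q + q) + q) - 4 = (2*q + q) - 4 = 3*q - 4 = -4 + 3*q)
((-5 + 3)*6 + 473)*t(1*13) = ((-5 + 3)*6 + 473)*(-4 + 3*(1*13)) = (-2*6 + 473)*(-4 + 3*13) = (-12 + 473)*(-4 + 39) = 461*35 = 16135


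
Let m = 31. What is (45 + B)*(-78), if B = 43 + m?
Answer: -9282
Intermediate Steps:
B = 74 (B = 43 + 31 = 74)
(45 + B)*(-78) = (45 + 74)*(-78) = 119*(-78) = -9282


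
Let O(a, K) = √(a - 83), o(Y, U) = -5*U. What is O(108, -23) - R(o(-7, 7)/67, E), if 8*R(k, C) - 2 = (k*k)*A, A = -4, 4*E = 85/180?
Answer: 87741/17956 ≈ 4.8864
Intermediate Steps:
E = 17/144 (E = (85/180)/4 = (85*(1/180))/4 = (¼)*(17/36) = 17/144 ≈ 0.11806)
O(a, K) = √(-83 + a)
R(k, C) = ¼ - k²/2 (R(k, C) = ¼ + ((k*k)*(-4))/8 = ¼ + (k²*(-4))/8 = ¼ + (-4*k²)/8 = ¼ - k²/2)
O(108, -23) - R(o(-7, 7)/67, E) = √(-83 + 108) - (¼ - (-5*7/67)²/2) = √25 - (¼ - (-35*1/67)²/2) = 5 - (¼ - (-35/67)²/2) = 5 - (¼ - ½*1225/4489) = 5 - (¼ - 1225/8978) = 5 - 1*2039/17956 = 5 - 2039/17956 = 87741/17956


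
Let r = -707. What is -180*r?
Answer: 127260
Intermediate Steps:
-180*r = -180*(-707) = 127260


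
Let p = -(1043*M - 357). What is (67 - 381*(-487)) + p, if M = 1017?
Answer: -874760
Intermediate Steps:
p = -1060374 (p = -(1043*1017 - 357) = -(1060731 - 357) = -1*1060374 = -1060374)
(67 - 381*(-487)) + p = (67 - 381*(-487)) - 1060374 = (67 + 185547) - 1060374 = 185614 - 1060374 = -874760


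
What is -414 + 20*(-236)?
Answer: -5134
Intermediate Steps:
-414 + 20*(-236) = -414 - 4720 = -5134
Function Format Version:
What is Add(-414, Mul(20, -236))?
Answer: -5134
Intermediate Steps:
Add(-414, Mul(20, -236)) = Add(-414, -4720) = -5134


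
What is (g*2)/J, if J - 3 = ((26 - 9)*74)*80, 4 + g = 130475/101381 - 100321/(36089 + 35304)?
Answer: -173803012/2123741513033 ≈ -8.1838e-5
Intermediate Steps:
g = -86901506/21101731 (g = -4 + (130475/101381 - 100321/(36089 + 35304)) = -4 + (130475*(1/101381) - 100321/71393) = -4 + (130475/101381 - 100321*1/71393) = -4 + (130475/101381 - 100321/71393) = -4 - 2494582/21101731 = -86901506/21101731 ≈ -4.1182)
J = 100643 (J = 3 + ((26 - 9)*74)*80 = 3 + (17*74)*80 = 3 + 1258*80 = 3 + 100640 = 100643)
(g*2)/J = -86901506/21101731*2/100643 = -173803012/21101731*1/100643 = -173803012/2123741513033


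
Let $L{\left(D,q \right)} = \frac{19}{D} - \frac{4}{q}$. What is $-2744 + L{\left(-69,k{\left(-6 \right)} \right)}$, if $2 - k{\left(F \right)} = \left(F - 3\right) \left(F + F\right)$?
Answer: $- \frac{10035677}{3657} \approx -2744.2$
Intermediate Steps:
$k{\left(F \right)} = 2 - 2 F \left(-3 + F\right)$ ($k{\left(F \right)} = 2 - \left(F - 3\right) \left(F + F\right) = 2 - \left(-3 + F\right) 2 F = 2 - 2 F \left(-3 + F\right)$)
$L{\left(D,q \right)} = - \frac{4}{q} + \frac{19}{D}$
$-2744 + L{\left(-69,k{\left(-6 \right)} \right)} = -2744 - \left(\frac{19}{69} + \frac{4}{2 - 2 \left(-6\right)^{2} + 6 \left(-6\right)}\right) = -2744 - \left(\frac{19}{69} + \frac{4}{2 - 72 - 36}\right) = -2744 - \left(\frac{19}{69} + \frac{4}{-106}\right) = -2744 - \frac{869}{3657} = - \frac{10035677}{3657}$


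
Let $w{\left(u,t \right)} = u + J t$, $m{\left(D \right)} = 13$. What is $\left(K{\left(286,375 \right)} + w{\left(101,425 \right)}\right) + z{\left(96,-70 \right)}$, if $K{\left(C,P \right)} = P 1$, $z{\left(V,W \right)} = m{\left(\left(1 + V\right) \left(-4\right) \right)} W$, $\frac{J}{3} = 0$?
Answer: $-434$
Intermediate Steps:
$J = 0$ ($J = 3 \cdot 0 = 0$)
$w{\left(u,t \right)} = u$ ($w{\left(u,t \right)} = u + 0 t = u + 0 = u$)
$z{\left(V,W \right)} = 13 W$
$K{\left(C,P \right)} = P$
$\left(K{\left(286,375 \right)} + w{\left(101,425 \right)}\right) + z{\left(96,-70 \right)} = \left(375 + 101\right) + 13 \left(-70\right) = 476 - 910 = -434$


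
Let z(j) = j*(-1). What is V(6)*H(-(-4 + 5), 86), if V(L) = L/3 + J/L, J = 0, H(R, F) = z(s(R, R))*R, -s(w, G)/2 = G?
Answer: 4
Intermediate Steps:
s(w, G) = -2*G
z(j) = -j
H(R, F) = 2*R² (H(R, F) = (-(-2)*R)*R = (2*R)*R = 2*R²)
V(L) = L/3 (V(L) = L/3 + 0/L = L*(⅓) + 0 = L/3 + 0 = L/3)
V(6)*H(-(-4 + 5), 86) = ((⅓)*6)*(2*(-(-4 + 5))²) = 2*(2*(-1*1)²) = 2*(2*(-1)²) = 2*(2*1) = 2*2 = 4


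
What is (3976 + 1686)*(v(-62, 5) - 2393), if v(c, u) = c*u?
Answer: -15304386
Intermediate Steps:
(3976 + 1686)*(v(-62, 5) - 2393) = (3976 + 1686)*(-62*5 - 2393) = 5662*(-310 - 2393) = 5662*(-2703) = -15304386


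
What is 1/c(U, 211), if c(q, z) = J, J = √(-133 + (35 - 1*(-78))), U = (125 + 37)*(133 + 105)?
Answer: -I*√5/10 ≈ -0.22361*I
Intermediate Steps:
U = 38556 (U = 162*238 = 38556)
J = 2*I*√5 (J = √(-133 + (35 + 78)) = √(-133 + 113) = √(-20) = 2*I*√5 ≈ 4.4721*I)
c(q, z) = 2*I*√5
1/c(U, 211) = 1/(2*I*√5) = -I*√5/10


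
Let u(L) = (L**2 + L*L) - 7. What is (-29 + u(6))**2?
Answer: 1296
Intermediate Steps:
u(L) = -7 + 2*L**2 (u(L) = (L**2 + L**2) - 7 = 2*L**2 - 7 = -7 + 2*L**2)
(-29 + u(6))**2 = (-29 + (-7 + 2*6**2))**2 = (-29 + (-7 + 2*36))**2 = (-29 + (-7 + 72))**2 = (-29 + 65)**2 = 36**2 = 1296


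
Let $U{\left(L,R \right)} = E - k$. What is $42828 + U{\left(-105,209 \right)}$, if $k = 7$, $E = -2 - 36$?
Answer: $42783$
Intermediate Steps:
$E = -38$ ($E = -2 - 36 = -38$)
$U{\left(L,R \right)} = -45$ ($U{\left(L,R \right)} = -38 - 7 = -45$)
$42828 + U{\left(-105,209 \right)} = 42828 - 45 = 42783$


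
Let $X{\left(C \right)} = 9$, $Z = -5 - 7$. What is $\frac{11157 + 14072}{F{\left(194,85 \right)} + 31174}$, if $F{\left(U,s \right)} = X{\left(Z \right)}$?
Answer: $\frac{25229}{31183} \approx 0.80906$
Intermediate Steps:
$Z = -12$
$F{\left(U,s \right)} = 9$
$\frac{11157 + 14072}{F{\left(194,85 \right)} + 31174} = \frac{11157 + 14072}{9 + 31174} = \frac{25229}{31183}$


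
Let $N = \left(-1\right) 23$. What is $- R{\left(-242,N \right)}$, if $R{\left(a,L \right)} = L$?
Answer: $23$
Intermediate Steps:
$N = -23$
$- R{\left(-242,N \right)} = \left(-1\right) \left(-23\right) = 23$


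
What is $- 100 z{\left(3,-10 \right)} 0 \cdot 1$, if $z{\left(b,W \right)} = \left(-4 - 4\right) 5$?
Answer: $0$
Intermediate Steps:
$z{\left(b,W \right)} = -40$ ($z{\left(b,W \right)} = \left(-8\right) 5 = -40$)
$- 100 z{\left(3,-10 \right)} 0 \cdot 1 = \left(-100\right) \left(-40\right) 0 \cdot 1 = 4000 \cdot 0 = 0$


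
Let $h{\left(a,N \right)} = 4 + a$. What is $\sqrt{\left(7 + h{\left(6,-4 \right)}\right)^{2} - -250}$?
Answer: $7 \sqrt{11} \approx 23.216$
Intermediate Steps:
$\sqrt{\left(7 + h{\left(6,-4 \right)}\right)^{2} - -250} = \sqrt{\left(7 + \left(4 + 6\right)\right)^{2} - -250} = \sqrt{\left(7 + 10\right)^{2} + 250} = \sqrt{17^{2} + 250} = \sqrt{289 + 250} = \sqrt{539} = 7 \sqrt{11}$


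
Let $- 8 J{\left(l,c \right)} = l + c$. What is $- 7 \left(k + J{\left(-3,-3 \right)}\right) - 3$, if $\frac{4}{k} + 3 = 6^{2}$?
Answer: $- \frac{1201}{132} \approx -9.0985$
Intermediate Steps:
$k = \frac{4}{33}$ ($k = \frac{4}{-3 + 6^{2}} = \frac{4}{-3 + 36} = \frac{4}{33} \approx 0.12121$)
$J{\left(l,c \right)} = - \frac{c}{8} - \frac{l}{8}$ ($J{\left(l,c \right)} = - \frac{l + c}{8} = - \frac{c + l}{8} = - \frac{c}{8} - \frac{l}{8}$)
$- 7 \left(k + J{\left(-3,-3 \right)}\right) - 3 = - 7 \left(\frac{4}{33} - - \frac{3}{4}\right) - 3 = - 7 \left(\frac{4}{33} + \left(\frac{3}{8} + \frac{3}{8}\right)\right) - 3 = - 7 \left(\frac{4}{33} + \frac{3}{4}\right) - 3 = \left(-7\right) \frac{115}{132} - 3 = - \frac{805}{132} - 3 = - \frac{1201}{132}$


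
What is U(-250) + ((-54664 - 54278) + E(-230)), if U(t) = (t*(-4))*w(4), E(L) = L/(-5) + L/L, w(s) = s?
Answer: -104895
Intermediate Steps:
E(L) = 1 - L/5 (E(L) = L*(-⅕) + 1 = -L/5 + 1 = 1 - L/5)
U(t) = -16*t (U(t) = (t*(-4))*4 = -4*t*4 = -16*t)
U(-250) + ((-54664 - 54278) + E(-230)) = -16*(-250) + ((-54664 - 54278) + (1 - ⅕*(-230))) = 4000 + (-108942 + (1 + 46)) = 4000 + (-108942 + 47) = 4000 - 108895 = -104895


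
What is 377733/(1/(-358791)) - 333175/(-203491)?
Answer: -27578565618270098/203491 ≈ -1.3553e+11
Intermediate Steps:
377733/(1/(-358791)) - 333175/(-203491) = 377733/(-1/358791) - 333175*(-1/203491) = 377733*(-358791) + 333175/203491 = -135527200803 + 333175/203491 = -27578565618270098/203491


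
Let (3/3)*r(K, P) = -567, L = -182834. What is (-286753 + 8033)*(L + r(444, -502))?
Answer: 51117526720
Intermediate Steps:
r(K, P) = -567
(-286753 + 8033)*(L + r(444, -502)) = (-286753 + 8033)*(-182834 - 567) = -278720*(-183401) = 51117526720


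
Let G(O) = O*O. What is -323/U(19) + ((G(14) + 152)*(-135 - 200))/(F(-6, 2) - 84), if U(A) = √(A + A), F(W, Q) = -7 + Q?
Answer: 116580/89 - 17*√38/2 ≈ 1257.5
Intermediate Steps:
G(O) = O²
U(A) = √2*√A (U(A) = √(2*A) = √2*√A)
-323/U(19) + ((G(14) + 152)*(-135 - 200))/(F(-6, 2) - 84) = -323*√38/38 + ((14² + 152)*(-135 - 200))/((-7 + 2) - 84) = -323*√38/38 + ((196 + 152)*(-335))/(-5 - 84) = -17*√38/2 + (348*(-335))/(-89) = -17*√38/2 - 116580*(-1/89) = -17*√38/2 + 116580/89 = 116580/89 - 17*√38/2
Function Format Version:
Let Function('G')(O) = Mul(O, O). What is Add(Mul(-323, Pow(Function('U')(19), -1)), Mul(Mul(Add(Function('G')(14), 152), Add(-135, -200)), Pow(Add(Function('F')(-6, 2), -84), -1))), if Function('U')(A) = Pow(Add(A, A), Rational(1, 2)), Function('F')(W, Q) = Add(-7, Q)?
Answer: Add(Rational(116580, 89), Mul(Rational(-17, 2), Pow(38, Rational(1, 2)))) ≈ 1257.5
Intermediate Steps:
Function('G')(O) = Pow(O, 2)
Function('U')(A) = Mul(Pow(2, Rational(1, 2)), Pow(A, Rational(1, 2))) (Function('U')(A) = Pow(Mul(2, A), Rational(1, 2)) = Mul(Pow(2, Rational(1, 2)), Pow(A, Rational(1, 2))))
Add(Mul(-323, Pow(Function('U')(19), -1)), Mul(Mul(Add(Function('G')(14), 152), Add(-135, -200)), Pow(Add(Function('F')(-6, 2), -84), -1))) = Add(Mul(-323, Pow(Mul(Pow(2, Rational(1, 2)), Pow(19, Rational(1, 2))), -1)), Mul(Mul(Add(Pow(14, 2), 152), Add(-135, -200)), Pow(Add(Add(-7, 2), -84), -1))) = Add(Mul(-323, Pow(Pow(38, Rational(1, 2)), -1)), Mul(Mul(Add(196, 152), -335), Pow(Add(-5, -84), -1))) = Add(Mul(-323, Mul(Rational(1, 38), Pow(38, Rational(1, 2)))), Mul(Mul(348, -335), Pow(-89, -1))) = Add(Mul(Rational(-17, 2), Pow(38, Rational(1, 2))), Mul(-116580, Rational(-1, 89))) = Add(Mul(Rational(-17, 2), Pow(38, Rational(1, 2))), Rational(116580, 89)) = Add(Rational(116580, 89), Mul(Rational(-17, 2), Pow(38, Rational(1, 2))))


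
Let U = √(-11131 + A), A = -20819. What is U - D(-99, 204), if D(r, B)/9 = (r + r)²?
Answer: -352836 + 15*I*√142 ≈ -3.5284e+5 + 178.75*I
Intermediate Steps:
D(r, B) = 36*r² (D(r, B) = 9*(r + r)² = 9*(2*r)² = 9*(4*r²) = 36*r²)
U = 15*I*√142 (U = √(-11131 - 20819) = √(-31950) = 15*I*√142 ≈ 178.75*I)
U - D(-99, 204) = 15*I*√142 - 36*(-99)² = 15*I*√142 - 36*9801 = 15*I*√142 - 1*352836 = 15*I*√142 - 352836 = -352836 + 15*I*√142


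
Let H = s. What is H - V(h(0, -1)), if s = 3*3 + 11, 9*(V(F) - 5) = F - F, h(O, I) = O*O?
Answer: 15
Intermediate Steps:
h(O, I) = O²
V(F) = 5 (V(F) = 5 + (F - F)/9 = 5 + (⅑)*0 = 5 + 0 = 5)
s = 20 (s = 9 + 11 = 20)
H = 20
H - V(h(0, -1)) = 20 - 1*5 = 20 - 5 = 15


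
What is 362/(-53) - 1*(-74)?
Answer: 3560/53 ≈ 67.170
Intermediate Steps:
362/(-53) - 1*(-74) = 362*(-1/53) + 74 = -362/53 + 74 = 3560/53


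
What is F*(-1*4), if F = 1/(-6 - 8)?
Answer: 2/7 ≈ 0.28571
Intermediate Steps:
F = -1/14 (F = 1/(-14) = -1/14 ≈ -0.071429)
F*(-1*4) = -(-1)*4/14 = -1/14*(-4) = 2/7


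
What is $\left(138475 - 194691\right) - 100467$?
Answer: $-156683$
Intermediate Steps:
$\left(138475 - 194691\right) - 100467 = -56216 - 100467 = -156683$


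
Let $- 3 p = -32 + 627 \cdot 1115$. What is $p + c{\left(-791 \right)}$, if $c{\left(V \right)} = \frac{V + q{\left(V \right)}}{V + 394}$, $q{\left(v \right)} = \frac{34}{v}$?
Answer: $- \frac{219525919826}{942081} \approx -2.3302 \cdot 10^{5}$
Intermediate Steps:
$c{\left(V \right)} = \frac{V + \frac{34}{V}}{394 + V}$ ($c{\left(V \right)} = \frac{V + \frac{34}{V}}{V + 394} = \frac{V + \frac{34}{V}}{394 + V}$)
$p = - \frac{699073}{3}$ ($p = - \frac{-32 + 627 \cdot 1115}{3} = - \frac{-32 + 699105}{3} = \left(- \frac{1}{3}\right) 699073 = - \frac{699073}{3} \approx -2.3302 \cdot 10^{5}$)
$p + c{\left(-791 \right)} = - \frac{699073}{3} + \frac{34 + \left(-791\right)^{2}}{\left(-791\right) \left(394 - 791\right)} = - \frac{699073}{3} - \frac{34 + 625681}{791 \left(-397\right)} = - \frac{699073}{3} - \left(- \frac{1}{314027}\right) 625715 = - \frac{699073}{3} + \frac{625715}{314027} = - \frac{219525919826}{942081}$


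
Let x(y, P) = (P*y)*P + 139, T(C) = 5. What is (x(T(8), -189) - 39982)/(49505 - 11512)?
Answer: 138762/37993 ≈ 3.6523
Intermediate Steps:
x(y, P) = 139 + y*P² (x(y, P) = y*P² + 139 = 139 + y*P²)
(x(T(8), -189) - 39982)/(49505 - 11512) = ((139 + 5*(-189)²) - 39982)/(49505 - 11512) = ((139 + 5*35721) - 39982)/37993 = ((139 + 178605) - 39982)*(1/37993) = (178744 - 39982)*(1/37993) = 138762*(1/37993) = 138762/37993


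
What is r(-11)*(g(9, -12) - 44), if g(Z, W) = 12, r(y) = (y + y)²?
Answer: -15488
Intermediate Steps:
r(y) = 4*y² (r(y) = (2*y)² = 4*y²)
r(-11)*(g(9, -12) - 44) = (4*(-11)²)*(12 - 44) = (4*121)*(-32) = 484*(-32) = -15488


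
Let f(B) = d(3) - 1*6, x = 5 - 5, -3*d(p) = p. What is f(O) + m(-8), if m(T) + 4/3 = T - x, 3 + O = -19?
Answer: -49/3 ≈ -16.333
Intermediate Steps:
d(p) = -p/3
O = -22 (O = -3 - 19 = -22)
x = 0
m(T) = -4/3 + T (m(T) = -4/3 + (T - 1*0) = -4/3 + (T + 0) = -4/3 + T)
f(B) = -7 (f(B) = -⅓*3 - 1*6 = -1 - 6 = -7)
f(O) + m(-8) = -7 + (-4/3 - 8) = -7 - 28/3 = -49/3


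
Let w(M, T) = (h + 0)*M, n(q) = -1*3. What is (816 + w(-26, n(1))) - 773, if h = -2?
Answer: 95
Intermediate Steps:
n(q) = -3
w(M, T) = -2*M (w(M, T) = (-2 + 0)*M = -2*M)
(816 + w(-26, n(1))) - 773 = (816 - 2*(-26)) - 773 = (816 + 52) - 773 = 868 - 773 = 95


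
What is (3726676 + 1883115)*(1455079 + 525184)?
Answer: 11108861555033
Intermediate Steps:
(3726676 + 1883115)*(1455079 + 525184) = 5609791*1980263 = 11108861555033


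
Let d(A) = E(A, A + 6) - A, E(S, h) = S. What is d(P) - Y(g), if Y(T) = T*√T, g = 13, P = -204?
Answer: -13*√13 ≈ -46.872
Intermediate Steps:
d(A) = 0 (d(A) = A - A = 0)
Y(T) = T^(3/2)
d(P) - Y(g) = 0 - 13^(3/2) = 0 - 13*√13 = -13*√13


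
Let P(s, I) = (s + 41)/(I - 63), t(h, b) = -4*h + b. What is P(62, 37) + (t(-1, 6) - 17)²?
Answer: 1171/26 ≈ 45.038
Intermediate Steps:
t(h, b) = b - 4*h
P(s, I) = (41 + s)/(-63 + I)
P(62, 37) + (t(-1, 6) - 17)² = (41 + 62)/(-63 + 37) + ((6 - 4*(-1)) - 17)² = 103/(-26) + ((6 + 4) - 17)² = -1/26*103 + (10 - 17)² = -103/26 + (-7)² = -103/26 + 49 = 1171/26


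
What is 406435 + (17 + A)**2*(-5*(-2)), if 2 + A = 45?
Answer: 442435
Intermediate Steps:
A = 43 (A = -2 + 45 = 43)
406435 + (17 + A)**2*(-5*(-2)) = 406435 + (17 + 43)**2*(-5*(-2)) = 406435 + 60**2*10 = 406435 + 3600*10 = 406435 + 36000 = 442435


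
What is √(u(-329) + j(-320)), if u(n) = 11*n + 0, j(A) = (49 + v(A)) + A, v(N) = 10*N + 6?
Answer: 2*I*√1771 ≈ 84.167*I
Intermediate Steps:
v(N) = 6 + 10*N
j(A) = 55 + 11*A (j(A) = (49 + (6 + 10*A)) + A = (55 + 10*A) + A = 55 + 11*A)
u(n) = 11*n
√(u(-329) + j(-320)) = √(11*(-329) + (55 + 11*(-320))) = √(-3619 + (55 - 3520)) = √(-3619 - 3465) = √(-7084) = 2*I*√1771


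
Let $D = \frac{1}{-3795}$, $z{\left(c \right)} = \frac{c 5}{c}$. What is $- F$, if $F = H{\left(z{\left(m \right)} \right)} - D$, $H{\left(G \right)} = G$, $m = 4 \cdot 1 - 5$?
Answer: $- \frac{18976}{3795} \approx -5.0003$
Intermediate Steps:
$m = -1$ ($m = 4 - 5 = -1$)
$z{\left(c \right)} = 5$ ($z{\left(c \right)} = \frac{5 c}{c} = 5$)
$D = - \frac{1}{3795} \approx -0.0002635$
$F = \frac{18976}{3795}$ ($F = 5 - - \frac{1}{3795} = 5 + \frac{1}{3795} = \frac{18976}{3795} \approx 5.0003$)
$- F = \left(-1\right) \frac{18976}{3795} = - \frac{18976}{3795}$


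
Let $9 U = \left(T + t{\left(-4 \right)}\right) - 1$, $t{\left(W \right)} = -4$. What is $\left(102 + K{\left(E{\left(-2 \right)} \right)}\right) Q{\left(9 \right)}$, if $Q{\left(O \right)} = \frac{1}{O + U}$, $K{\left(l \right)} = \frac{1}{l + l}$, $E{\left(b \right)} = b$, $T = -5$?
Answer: $\frac{3663}{284} \approx 12.898$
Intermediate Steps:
$U = - \frac{10}{9}$ ($U = \frac{\left(-5 - 4\right) - 1}{9} = \frac{-9 - 1}{9} = \frac{1}{9} \left(-10\right) = - \frac{10}{9} \approx -1.1111$)
$K{\left(l \right)} = \frac{1}{2 l}$
$Q{\left(O \right)} = \frac{1}{- \frac{10}{9} + O}$ ($Q{\left(O \right)} = \frac{1}{O - \frac{10}{9}} = \frac{1}{- \frac{10}{9} + O}$)
$\left(102 + K{\left(E{\left(-2 \right)} \right)}\right) Q{\left(9 \right)} = \left(102 + \frac{1}{2 \left(-2\right)}\right) \frac{9}{-10 + 9 \cdot 9} = \left(102 + \frac{1}{2} \left(- \frac{1}{2}\right)\right) \frac{9}{-10 + 81} = \left(102 - \frac{1}{4}\right) \frac{9}{71} = \frac{407 \cdot 9 \cdot \frac{1}{71}}{4} = \frac{407}{4} \cdot \frac{9}{71} = \frac{3663}{284}$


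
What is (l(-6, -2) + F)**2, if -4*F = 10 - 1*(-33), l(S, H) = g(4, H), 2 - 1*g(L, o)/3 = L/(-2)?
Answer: 25/16 ≈ 1.5625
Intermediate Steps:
g(L, o) = 6 + 3*L/2 (g(L, o) = 6 - 3*L/(-2) = 6 - 3*L*(-1)/2 = 6 - (-3)*L/2 = 6 + 3*L/2)
l(S, H) = 12 (l(S, H) = 6 + (3/2)*4 = 6 + 6 = 12)
F = -43/4 (F = -(10 - 1*(-33))/4 = -(10 + 33)/4 = -1/4*43 = -43/4 ≈ -10.750)
(l(-6, -2) + F)**2 = (12 - 43/4)**2 = (5/4)**2 = 25/16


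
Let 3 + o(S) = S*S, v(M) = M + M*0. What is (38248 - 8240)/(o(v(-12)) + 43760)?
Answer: 2728/3991 ≈ 0.68354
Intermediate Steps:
v(M) = M (v(M) = M + 0 = M)
o(S) = -3 + S² (o(S) = -3 + S*S = -3 + S²)
(38248 - 8240)/(o(v(-12)) + 43760) = (38248 - 8240)/((-3 + (-12)²) + 43760) = 30008/((-3 + 144) + 43760) = 30008/(141 + 43760) = 30008/43901 = 30008*(1/43901) = 2728/3991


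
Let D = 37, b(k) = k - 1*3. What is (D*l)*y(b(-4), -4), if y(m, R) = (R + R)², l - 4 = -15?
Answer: -26048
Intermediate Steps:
l = -11 (l = 4 - 15 = -11)
b(k) = -3 + k (b(k) = k - 3 = -3 + k)
y(m, R) = 4*R² (y(m, R) = (2*R)² = 4*R²)
(D*l)*y(b(-4), -4) = (37*(-11))*(4*(-4)²) = -1628*16 = -407*64 = -26048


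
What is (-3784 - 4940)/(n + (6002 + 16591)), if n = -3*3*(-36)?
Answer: -2908/7639 ≈ -0.38068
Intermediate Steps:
n = 324 (n = -9*(-36) = 324)
(-3784 - 4940)/(n + (6002 + 16591)) = (-3784 - 4940)/(324 + (6002 + 16591)) = -8724/(324 + 22593) = -8724/22917 = -8724*1/22917 = -2908/7639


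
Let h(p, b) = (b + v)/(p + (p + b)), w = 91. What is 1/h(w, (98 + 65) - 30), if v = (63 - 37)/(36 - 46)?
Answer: 1575/652 ≈ 2.4156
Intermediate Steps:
v = -13/5 (v = 26/(-10) = 26*(-⅒) = -13/5 ≈ -2.6000)
h(p, b) = (-13/5 + b)/(b + 2*p) (h(p, b) = (b - 13/5)/(p + (p + b)) = (-13/5 + b)/(p + (b + p)) = (-13/5 + b)/(b + 2*p))
1/h(w, (98 + 65) - 30) = 1/((-13/5 + ((98 + 65) - 30))/(((98 + 65) - 30) + 2*91)) = 1/((-13/5 + (163 - 30))/((163 - 30) + 182)) = 1/((-13/5 + 133)/(133 + 182)) = 1/((652/5)/315) = 1/((1/315)*(652/5)) = 1/(652/1575) = 1575/652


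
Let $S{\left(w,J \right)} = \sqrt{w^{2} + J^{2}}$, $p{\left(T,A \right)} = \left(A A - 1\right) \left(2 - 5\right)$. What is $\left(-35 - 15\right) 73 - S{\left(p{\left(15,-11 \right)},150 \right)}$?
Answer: $-4040$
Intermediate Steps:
$p{\left(T,A \right)} = 3 - 3 A^{2}$ ($p{\left(T,A \right)} = \left(A^{2} - 1\right) \left(2 - 5\right) = \left(-1 + A^{2}\right) \left(-3\right) = 3 - 3 A^{2}$)
$S{\left(w,J \right)} = \sqrt{J^{2} + w^{2}}$
$\left(-35 - 15\right) 73 - S{\left(p{\left(15,-11 \right)},150 \right)} = \left(-35 - 15\right) 73 - \sqrt{150^{2} + \left(3 - 3 \left(-11\right)^{2}\right)^{2}} = \left(-50\right) 73 - \sqrt{22500 + \left(3 - 363\right)^{2}} = -3650 - \sqrt{22500 + \left(3 - 363\right)^{2}} = -3650 - \sqrt{22500 + \left(-360\right)^{2}} = -3650 - \sqrt{22500 + 129600} = -3650 - \sqrt{152100} = -3650 - 390 = -4040$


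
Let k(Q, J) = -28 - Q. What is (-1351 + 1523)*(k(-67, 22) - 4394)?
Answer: -749060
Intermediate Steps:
(-1351 + 1523)*(k(-67, 22) - 4394) = (-1351 + 1523)*((-28 - 1*(-67)) - 4394) = 172*((-28 + 67) - 4394) = 172*(39 - 4394) = 172*(-4355) = -749060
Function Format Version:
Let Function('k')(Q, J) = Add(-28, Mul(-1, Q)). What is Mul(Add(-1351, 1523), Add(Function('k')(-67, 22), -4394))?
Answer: -749060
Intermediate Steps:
Mul(Add(-1351, 1523), Add(Function('k')(-67, 22), -4394)) = Mul(Add(-1351, 1523), Add(Add(-28, Mul(-1, -67)), -4394)) = Mul(172, Add(Add(-28, 67), -4394)) = Mul(172, Add(39, -4394)) = Mul(172, -4355) = -749060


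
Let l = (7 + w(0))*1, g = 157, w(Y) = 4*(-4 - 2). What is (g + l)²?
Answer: 19600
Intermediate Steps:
w(Y) = -24 (w(Y) = 4*(-6) = -24)
l = -17 (l = (7 - 24)*1 = -17*1 = -17)
(g + l)² = (157 - 17)² = 140² = 19600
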